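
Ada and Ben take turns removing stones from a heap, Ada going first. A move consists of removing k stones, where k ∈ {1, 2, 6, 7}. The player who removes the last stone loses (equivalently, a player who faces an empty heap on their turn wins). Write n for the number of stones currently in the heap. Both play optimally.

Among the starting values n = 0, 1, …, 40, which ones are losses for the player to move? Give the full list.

Use the standard recursion: the mover wins at a terminal position; elsewhere, the mover wins exactly when some move hands the opponent an L position.
n=0: no move; the opponent has just taken the last stone and therefore loses → W
n=1: →0(W) only, which is W, so L
n=2: →1(L), so W
n=3: →1(L), so W
n=4: →3(W), 2(W) — all W, so L
n=5: →4(L), so W
n=6: →4(L), so W
n=7: →1(L), so W
n=8: →1(L), so W
n=9: →8(W), 7(W), 3(W), 2(W) — all W, so L
n=10: →9(L), so W
n=11: →9(L), so W
n=12: →11(W), 10(W), 6(W), 5(W) — all W, so L
n=13: →12(L), so W
n=14: →12(L), so W
n=15: →9(L), so W
n=16: →9(L), so W
n=17: →16(W), 15(W), 11(W), 10(W) — all W, so L
n=18: →17(L), so W
n=19: →17(L), so W
n=20: →19(W), 18(W), 14(W), 13(W) — all W, so L
n=21: →20(L), so W
n=22: →20(L), so W
n=23: →17(L), so W
n=24: →17(L), so W
n=25: →24(W), 23(W), 19(W), 18(W) — all W, so L
n=26: →25(L), so W
n=27: →25(L), so W
n=28: →27(W), 26(W), 22(W), 21(W) — all W, so L
n=29: →28(L), so W
n=30: →28(L), so W
n=31: →25(L), so W
n=32: →25(L), so W
n=33: →32(W), 31(W), 27(W), 26(W) — all W, so L
n=34: →33(L), so W
n=35: →33(L), so W
n=36: →35(W), 34(W), 30(W), 29(W) — all W, so L
n=37: →36(L), so W
n=38: →36(L), so W
n=39: →33(L), so W
n=40: →33(L), so W
The losing starting values of n are exactly the entries labelled L in this table (10 of them).

1, 4, 9, 12, 17, 20, 25, 28, 33, 36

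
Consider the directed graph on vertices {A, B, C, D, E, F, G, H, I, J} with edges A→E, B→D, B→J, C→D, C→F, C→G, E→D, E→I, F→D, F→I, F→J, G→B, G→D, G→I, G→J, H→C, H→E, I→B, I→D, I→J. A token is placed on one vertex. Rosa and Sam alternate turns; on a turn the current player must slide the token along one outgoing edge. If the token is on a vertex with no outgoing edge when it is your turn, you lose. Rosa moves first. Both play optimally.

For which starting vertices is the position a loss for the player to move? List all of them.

A, D, H, J

Positions with no move are L. A position that does have a move is losing for the player to move precisely when every available move leads to a winning position for the opponent. Fill in the labels:
Every edge goes from a vertex to one that appears earlier in the order J, D, B, I, F, E, G, C, A, H, so processing vertices in that order labels each vertex after all of its successors.
J: no outgoing edge → L
D: no outgoing edge → L
B: reaches L-position D → W
I: reaches L-position D → W
F: reaches L-position D → W
E: reaches L-position D → W
G: reaches L-position D → W
C: reaches L-position D → W
A: only reaches E(W), which is W → L
H: only reaches C(W), E(W), all W → L
The losing starting vertices are exactly the entries labelled L in this table (4 of them).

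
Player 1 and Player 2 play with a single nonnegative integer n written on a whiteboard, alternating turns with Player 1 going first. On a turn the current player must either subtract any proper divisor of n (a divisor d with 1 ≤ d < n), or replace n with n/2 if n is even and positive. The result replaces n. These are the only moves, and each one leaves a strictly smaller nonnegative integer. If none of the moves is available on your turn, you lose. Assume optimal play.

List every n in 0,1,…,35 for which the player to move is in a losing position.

Label each position W (a win for the player to move) or L (a loss). A position with no legal move is L; any other position is W exactly when some move reaches an L, and L when every move reaches a W.
n=0: no move → L
n=1: no move → L
n=2: reaches L-position 1 → W
n=3: only reaches 2(W), which is W → L
n=4: reaches L-position 3 → W
n=5: only reaches 4(W), which is W → L
n=6: reaches L-position 3 → W
n=7: only reaches 6(W), which is W → L
n=8: reaches L-position 7 → W
n=9: only reaches 6(W), 8(W), all W → L
n=10: reaches L-position 5 → W
n=11: only reaches 10(W), which is W → L
n=12: reaches L-position 9 → W
n=13: only reaches 12(W), which is W → L
n=14: reaches L-position 7 → W
n=15: only reaches 10(W), 12(W), 14(W), all W → L
n=16: reaches L-position 15 → W
n=17: only reaches 16(W), which is W → L
n=18: reaches L-position 9 → W
n=19: only reaches 18(W), which is W → L
n=20: reaches L-position 15 → W
n=21: only reaches 14(W), 18(W), 20(W), all W → L
n=22: reaches L-position 11 → W
n=23: only reaches 22(W), which is W → L
n=24: reaches L-position 21 → W
n=25: only reaches 20(W), 24(W), all W → L
n=26: reaches L-position 13 → W
n=27: only reaches 18(W), 24(W), 26(W), all W → L
n=28: reaches L-position 21 → W
n=29: only reaches 28(W), which is W → L
n=30: reaches L-position 15 → W
n=31: only reaches 30(W), which is W → L
n=32: reaches L-position 31 → W
n=33: only reaches 22(W), 30(W), 32(W), all W → L
n=34: reaches L-position 17 → W
n=35: only reaches 28(W), 30(W), 34(W), all W → L
The losing starting values of n are exactly the entries labelled L in this table (19 of them).

0, 1, 3, 5, 7, 9, 11, 13, 15, 17, 19, 21, 23, 25, 27, 29, 31, 33, 35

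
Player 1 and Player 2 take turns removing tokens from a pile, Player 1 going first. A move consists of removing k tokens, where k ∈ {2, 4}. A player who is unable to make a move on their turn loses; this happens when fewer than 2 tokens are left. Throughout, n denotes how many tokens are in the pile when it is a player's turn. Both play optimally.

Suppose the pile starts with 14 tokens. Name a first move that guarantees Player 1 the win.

Remove 2, leaving 12.

Compute win/loss labels from the base case upward. A position with no move is L. Any other position is W if it can reach an L in one move, else L.
n=0: no move → L
n=1: no move → L
n=2: →0(L), so W
n=3: →1(L), so W
n=4: →0(L), so W
n=5: →1(L), so W
n=6: →4(W), 2(W) — all W, so L
n=7: →5(W), 3(W) — all W, so L
n=8: →6(L), so W
n=9: →7(L), so W
n=10: →6(L), so W
n=11: →7(L), so W
n=12: →10(W), 8(W) — all W, so L
n=13: →11(W), 9(W) — all W, so L
n=14: →12(L), so W
From 14, the L positions reachable in one move are: 12.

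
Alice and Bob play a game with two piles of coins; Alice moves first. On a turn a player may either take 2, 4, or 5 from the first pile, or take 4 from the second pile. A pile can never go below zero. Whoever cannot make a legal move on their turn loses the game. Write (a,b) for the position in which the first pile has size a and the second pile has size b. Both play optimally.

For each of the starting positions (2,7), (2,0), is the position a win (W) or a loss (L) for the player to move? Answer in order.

(2,7): L, (2,0): W

Positions with no move are L. A position that does have a move is losing for the player to move precisely when every available move leads to a winning position for the opponent. Fill in the labels:
No move ever increases a pile, so every position that can arise here has a ≤ 2 and b ≤ 7; it is enough to label the cells with 0 ≤ a ≤ 2 and 0 ≤ b ≤ 7.
Every move lowers a or b (never raises either), so fill the grid row by row in increasing a, and left to right within a row: each cell's successors are then already labelled.
      b=0  b=1  b=2  b=3  b=4  b=5  b=6  b=7
a=0:    L    L    L    L    W    W    W    W
a=1:    L    L    L    L    W    W    W    W
a=2:    W    W    W    W    L    L    L    L
Cells with no legal move (terminal, hence L): (0,0), (0,1), (0,2), (0,3), (1,0), (1,1), (1,2), (1,3).
The remaining L cells, each justified by listing all of its moves:
(2,4): only reaches (0,4)(W), (2,0)(W), all W → L
(2,5): only reaches (0,5)(W), (2,1)(W), all W → L
(2,6): only reaches (0,6)(W), (2,2)(W), all W → L
(2,7): only reaches (0,7)(W), (2,3)(W), all W → L
Every other cell has at least one move into one of the L cells above, so it is W.
(2,7): one of the L cells justified above, so L
(2,0): the move to (0,0) reaches an L cell, so W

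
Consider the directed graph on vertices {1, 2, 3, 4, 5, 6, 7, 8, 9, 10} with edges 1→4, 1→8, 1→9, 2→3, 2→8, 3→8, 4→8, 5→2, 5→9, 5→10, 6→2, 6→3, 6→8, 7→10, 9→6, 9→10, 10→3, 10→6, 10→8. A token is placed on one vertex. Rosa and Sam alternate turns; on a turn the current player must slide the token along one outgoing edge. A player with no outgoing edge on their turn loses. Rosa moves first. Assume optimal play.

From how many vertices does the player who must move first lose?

3

Compute win/loss labels from the base case upward. A position with no move is L. Any other position is W if it can reach an L in one move, else L.
Every edge goes from a vertex to one that appears earlier in the order 8, 3, 2, 6, 10, 9, 7, 4, 5, 1, so processing vertices in that order labels each vertex after all of its successors.
8: no outgoing edge → L
3: W (go to 8, an L position)
2: W (go to 8, an L position)
6: W (go to 8, an L position)
10: W (go to 8, an L position)
9: L (options 10(W), 6(W) are all W)
7: L (sole option 10(W) is W)
4: W (go to 8, an L position)
5: W (go to 9, an L position)
1: W (go to 9, an L position)
The L vertices are 7, 8, 9; that is 3 in all.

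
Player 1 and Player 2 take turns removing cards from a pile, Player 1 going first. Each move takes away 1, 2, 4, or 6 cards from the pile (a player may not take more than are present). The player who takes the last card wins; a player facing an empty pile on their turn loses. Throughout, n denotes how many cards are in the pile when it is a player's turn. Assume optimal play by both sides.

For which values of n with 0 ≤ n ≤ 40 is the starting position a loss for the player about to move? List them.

Positions with no move are L. A position that does have a move is losing for the player to move precisely when every available move leads to a winning position for the opponent. Fill in the labels:
n=0: no move → L
n=1: →0(L), so W
n=2: →0(L), so W
n=3: →2(W), 1(W) — all W, so L
n=4: →3(L), so W
n=5: →3(L), so W
n=6: →0(L), so W
n=7: →3(L), so W
n=8: →7(W), 6(W), 4(W), 2(W) — all W, so L
n=9: →8(L), so W
n=10: →8(L), so W
n=11: →10(W), 9(W), 7(W), 5(W) — all W, so L
n=12: →11(L), so W
n=13: →11(L), so W
n=14: →8(L), so W
n=15: →11(L), so W
n=16: →15(W), 14(W), 12(W), 10(W) — all W, so L
n=17: →16(L), so W
n=18: →16(L), so W
n=19: →18(W), 17(W), 15(W), 13(W) — all W, so L
n=20: →19(L), so W
n=21: →19(L), so W
n=22: →16(L), so W
n=23: →19(L), so W
n=24: →23(W), 22(W), 20(W), 18(W) — all W, so L
n=25: →24(L), so W
n=26: →24(L), so W
n=27: →26(W), 25(W), 23(W), 21(W) — all W, so L
n=28: →27(L), so W
n=29: →27(L), so W
n=30: →24(L), so W
n=31: →27(L), so W
n=32: →31(W), 30(W), 28(W), 26(W) — all W, so L
n=33: →32(L), so W
n=34: →32(L), so W
n=35: →34(W), 33(W), 31(W), 29(W) — all W, so L
n=36: →35(L), so W
n=37: →35(L), so W
n=38: →32(L), so W
n=39: →35(L), so W
n=40: →39(W), 38(W), 36(W), 34(W) — all W, so L
Reading off the rows marked L gives the requested list; there are 11 such values of n.

0, 3, 8, 11, 16, 19, 24, 27, 32, 35, 40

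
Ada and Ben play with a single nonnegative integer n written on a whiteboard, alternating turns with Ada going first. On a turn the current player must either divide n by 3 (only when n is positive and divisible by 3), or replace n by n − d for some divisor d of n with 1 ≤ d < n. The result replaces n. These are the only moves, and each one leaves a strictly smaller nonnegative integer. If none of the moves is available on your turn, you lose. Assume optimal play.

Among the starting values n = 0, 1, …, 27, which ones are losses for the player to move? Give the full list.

Label each position W (a win for the player to move) or L (a loss). A position with no legal move is L; any other position is W exactly when some move reaches an L, and L when every move reaches a W.
n=0: no move → L
n=1: no move → L
n=2: W (go to 1, an L position)
n=3: W (go to 1, an L position)
n=4: L (options 2(W), 3(W) are all W)
n=5: W (go to 4, an L position)
n=6: W (go to 4, an L position)
n=7: L (sole option 6(W) is W)
n=8: W (go to 4, an L position)
n=9: L (options 3(W), 6(W), 8(W) are all W)
n=10: W (go to 9, an L position)
n=11: L (sole option 10(W) is W)
n=12: W (go to 4, an L position)
n=13: L (sole option 12(W) is W)
n=14: W (go to 7, an L position)
n=15: L (options 5(W), 10(W), 12(W), 14(W) are all W)
n=16: W (go to 15, an L position)
n=17: L (sole option 16(W) is W)
n=18: W (go to 9, an L position)
n=19: L (sole option 18(W) is W)
n=20: W (go to 15, an L position)
n=21: W (go to 7, an L position)
n=22: W (go to 11, an L position)
n=23: L (sole option 22(W) is W)
n=24: W (go to 23, an L position)
n=25: L (options 20(W), 24(W) are all W)
n=26: W (go to 13, an L position)
n=27: W (go to 9, an L position)
Reading off the rows marked L gives the requested list; there are 12 such values of n.

0, 1, 4, 7, 9, 11, 13, 15, 17, 19, 23, 25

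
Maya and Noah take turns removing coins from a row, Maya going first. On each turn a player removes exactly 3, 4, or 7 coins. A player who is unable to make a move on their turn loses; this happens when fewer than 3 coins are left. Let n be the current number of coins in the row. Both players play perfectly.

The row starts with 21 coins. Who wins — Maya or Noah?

Noah wins.

Use the standard recursion: the mover loses at a terminal position; elsewhere, the mover wins exactly when some move hands the opponent an L position.
n=0: no move → L
n=1: no move → L
n=2: no move → L
n=3: reaches L-position 0 → W
n=4: reaches L-position 1 → W
n=5: reaches L-position 2 → W
n=6: reaches L-position 2 → W
n=7: reaches L-position 0 → W
n=8: reaches L-position 1 → W
n=9: reaches L-position 2 → W
n=10: only reaches 7(W), 6(W), 3(W), all W → L
n=11: only reaches 8(W), 7(W), 4(W), all W → L
n=12: only reaches 9(W), 8(W), 5(W), all W → L
n=13: reaches L-position 10 → W
n=14: reaches L-position 11 → W
n=15: reaches L-position 12 → W
n=16: reaches L-position 12 → W
n=17: reaches L-position 10 → W
n=18: reaches L-position 11 → W
n=19: reaches L-position 12 → W
n=20: only reaches 17(W), 16(W), 13(W), all W → L
n=21: only reaches 18(W), 17(W), 14(W), all W → L
Every move from 21 reaches a W position, so the mover loses.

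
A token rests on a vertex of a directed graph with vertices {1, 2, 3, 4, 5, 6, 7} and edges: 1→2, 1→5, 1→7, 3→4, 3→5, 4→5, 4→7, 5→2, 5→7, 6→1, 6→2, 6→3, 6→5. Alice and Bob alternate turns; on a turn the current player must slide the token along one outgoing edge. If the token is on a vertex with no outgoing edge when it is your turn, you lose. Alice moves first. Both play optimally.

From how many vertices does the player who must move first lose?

Use the standard recursion: the mover loses at a terminal position; elsewhere, the mover wins exactly when some move hands the opponent an L position.
Every edge goes from a vertex to one that appears earlier in the order 7, 2, 5, 4, 1, 3, 6, so processing vertices in that order labels each vertex after all of its successors.
7: no outgoing edge → L
2: no outgoing edge → L
5: reaches L-position 2 → W
4: reaches L-position 7 → W
1: reaches L-position 2 → W
3: only reaches 4(W), 5(W), all W → L
6: reaches L-position 3 → W
The L vertices are 2, 3, 7; that is 3 in all.

3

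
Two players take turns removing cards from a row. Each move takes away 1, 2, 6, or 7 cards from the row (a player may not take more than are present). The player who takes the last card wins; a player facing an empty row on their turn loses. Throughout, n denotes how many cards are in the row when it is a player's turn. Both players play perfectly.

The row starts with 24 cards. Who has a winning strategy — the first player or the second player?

The second player wins.

Compute win/loss labels from the base case upward. A position with no move is L. Any other position is W if it can reach an L in one move, else L.
n=0: no move → L
n=1: reaches L-position 0 → W
n=2: reaches L-position 0 → W
n=3: only reaches 2(W), 1(W), all W → L
n=4: reaches L-position 3 → W
n=5: reaches L-position 3 → W
n=6: reaches L-position 0 → W
n=7: reaches L-position 0 → W
n=8: only reaches 7(W), 6(W), 2(W), 1(W), all W → L
n=9: reaches L-position 8 → W
n=10: reaches L-position 8 → W
n=11: only reaches 10(W), 9(W), 5(W), 4(W), all W → L
n=12: reaches L-position 11 → W
n=13: reaches L-position 11 → W
n=14: reaches L-position 8 → W
n=15: reaches L-position 8 → W
n=16: only reaches 15(W), 14(W), 10(W), 9(W), all W → L
n=17: reaches L-position 16 → W
n=18: reaches L-position 16 → W
n=19: only reaches 18(W), 17(W), 13(W), 12(W), all W → L
n=20: reaches L-position 19 → W
n=21: reaches L-position 19 → W
n=22: reaches L-position 16 → W
n=23: reaches L-position 16 → W
n=24: only reaches 23(W), 22(W), 18(W), 17(W), all W → L
Every move from 24 reaches a W position, so the mover loses.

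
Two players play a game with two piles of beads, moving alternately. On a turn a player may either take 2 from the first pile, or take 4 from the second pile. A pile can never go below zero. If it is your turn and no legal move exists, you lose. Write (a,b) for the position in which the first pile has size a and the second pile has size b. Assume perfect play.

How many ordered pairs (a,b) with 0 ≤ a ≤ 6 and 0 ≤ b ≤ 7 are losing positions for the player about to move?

28

Positions with no move are L. A position that does have a move is losing for the player to move precisely when every available move leads to a winning position for the opponent. Fill in the labels:
Every move lowers a or b (never raises either), so fill the grid row by row in increasing a, and left to right within a row: each cell's successors are then already labelled.
      b=0  b=1  b=2  b=3  b=4  b=5  b=6  b=7
a=0:    L    L    L    L    W    W    W    W
a=1:    L    L    L    L    W    W    W    W
a=2:    W    W    W    W    L    L    L    L
a=3:    W    W    W    W    L    L    L    L
a=4:    L    L    L    L    W    W    W    W
a=5:    L    L    L    L    W    W    W    W
a=6:    W    W    W    W    L    L    L    L
Cells with no legal move (terminal, hence L): (0,0), (0,1), (0,2), (0,3), (1,0), (1,1), (1,2), (1,3).
The remaining L cells, each justified by listing all of its moves:
(2,4): only reaches (0,4)(W), (2,0)(W), all W → L
(2,5): only reaches (0,5)(W), (2,1)(W), all W → L
(2,6): only reaches (0,6)(W), (2,2)(W), all W → L
(2,7): only reaches (0,7)(W), (2,3)(W), all W → L
(3,4): only reaches (1,4)(W), (3,0)(W), all W → L
(3,5): only reaches (1,5)(W), (3,1)(W), all W → L
(3,6): only reaches (1,6)(W), (3,2)(W), all W → L
(3,7): only reaches (1,7)(W), (3,3)(W), all W → L
(4,0): only reaches (2,0)(W), which is W → L
(4,1): only reaches (2,1)(W), which is W → L
(4,2): only reaches (2,2)(W), which is W → L
(4,3): only reaches (2,3)(W), which is W → L
(5,0): only reaches (3,0)(W), which is W → L
(5,1): only reaches (3,1)(W), which is W → L
(5,2): only reaches (3,2)(W), which is W → L
(5,3): only reaches (3,3)(W), which is W → L
(6,4): only reaches (4,4)(W), (6,0)(W), all W → L
(6,5): only reaches (4,5)(W), (6,1)(W), all W → L
(6,6): only reaches (4,6)(W), (6,2)(W), all W → L
(6,7): only reaches (4,7)(W), (6,3)(W), all W → L
Every other cell has at least one move into one of the L cells above, so it is W.
L cells per row: a=0: 4, a=1: 4, a=2: 4, a=3: 4, a=4: 4, a=5: 4, a=6: 4; total 28.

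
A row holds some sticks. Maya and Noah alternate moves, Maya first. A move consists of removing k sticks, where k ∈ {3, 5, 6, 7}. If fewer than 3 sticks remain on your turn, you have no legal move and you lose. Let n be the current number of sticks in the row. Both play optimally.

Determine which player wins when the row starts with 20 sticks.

Noah wins.

Compute win/loss labels from the base case upward. A position with no move is L. Any other position is W if it can reach an L in one move, else L.
n=0: no move → L
n=1: no move → L
n=2: no move → L
n=3: W (go to 0, an L position)
n=4: W (go to 1, an L position)
n=5: W (go to 2, an L position)
n=6: W (go to 1, an L position)
n=7: W (go to 2, an L position)
n=8: W (go to 2, an L position)
n=9: W (go to 2, an L position)
n=10: L (options 7(W), 5(W), 4(W), 3(W) are all W)
n=11: L (options 8(W), 6(W), 5(W), 4(W) are all W)
n=12: L (options 9(W), 7(W), 6(W), 5(W) are all W)
n=13: W (go to 10, an L position)
n=14: W (go to 11, an L position)
n=15: W (go to 12, an L position)
n=16: W (go to 11, an L position)
n=17: W (go to 12, an L position)
n=18: W (go to 12, an L position)
n=19: W (go to 12, an L position)
n=20: L (options 17(W), 15(W), 14(W), 13(W) are all W)
The starting position 20 is L: whatever Maya does, the opponent receives a W position.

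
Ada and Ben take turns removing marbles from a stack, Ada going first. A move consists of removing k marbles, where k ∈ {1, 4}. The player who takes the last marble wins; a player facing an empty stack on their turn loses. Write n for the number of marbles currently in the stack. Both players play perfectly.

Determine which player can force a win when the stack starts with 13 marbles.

Build the W/L table. Terminal = L. A non-terminal position is W if it has a move to some L; otherwise it is L.
n=0: no move → L
n=1: W (go to 0, an L position)
n=2: L (sole option 1(W) is W)
n=3: W (go to 2, an L position)
n=4: W (go to 0, an L position)
n=5: L (options 4(W), 1(W) are all W)
n=6: W (go to 5, an L position)
n=7: L (options 6(W), 3(W) are all W)
n=8: W (go to 7, an L position)
n=9: W (go to 5, an L position)
n=10: L (options 9(W), 6(W) are all W)
n=11: W (go to 10, an L position)
n=12: L (options 11(W), 8(W) are all W)
n=13: W (go to 12, an L position)
From 13 Ada can remove 1, leaving 12, reaching an L position.

Ada wins.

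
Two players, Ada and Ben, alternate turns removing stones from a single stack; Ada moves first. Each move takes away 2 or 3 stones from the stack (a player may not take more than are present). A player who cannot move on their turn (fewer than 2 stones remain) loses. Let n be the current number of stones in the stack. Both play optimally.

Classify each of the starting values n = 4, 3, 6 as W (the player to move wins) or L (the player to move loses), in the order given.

Classify positions by backward induction: terminal positions (no move available) are L. From any other position, the mover wins iff some move reaches an L.
n=0: no move → L
n=1: no move → L
n=2: can move to 0, which is L ⇒ W
n=3: can move to 1, which is L ⇒ W
n=4: can move to 1, which is L ⇒ W
n=5: moves to 3(W), 2(W); every one is W ⇒ L
n=6: moves to 4(W), 3(W); every one is W ⇒ L

4: W, 3: W, 6: L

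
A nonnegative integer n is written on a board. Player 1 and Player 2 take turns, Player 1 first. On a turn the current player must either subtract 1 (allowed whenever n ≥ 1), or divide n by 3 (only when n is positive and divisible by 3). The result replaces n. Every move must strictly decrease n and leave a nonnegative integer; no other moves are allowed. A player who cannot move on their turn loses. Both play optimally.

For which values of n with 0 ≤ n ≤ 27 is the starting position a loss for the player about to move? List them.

Work bottom-up. With no move the player to move loses. Otherwise the position is W if at least one move leads to an L position for the opponent, and L if every move leads to a W.
n=0: no move → L
n=1: W (go to 0, an L position)
n=2: L (sole option 1(W) is W)
n=3: W (go to 2, an L position)
n=4: L (sole option 3(W) is W)
n=5: W (go to 4, an L position)
n=6: W (go to 2, an L position)
n=7: L (sole option 6(W) is W)
n=8: W (go to 7, an L position)
n=9: L (options 3(W), 8(W) are all W)
n=10: W (go to 9, an L position)
n=11: L (sole option 10(W) is W)
n=12: W (go to 4, an L position)
n=13: L (sole option 12(W) is W)
n=14: W (go to 13, an L position)
n=15: L (options 5(W), 14(W) are all W)
n=16: W (go to 15, an L position)
n=17: L (sole option 16(W) is W)
n=18: W (go to 17, an L position)
n=19: L (sole option 18(W) is W)
n=20: W (go to 19, an L position)
n=21: W (go to 7, an L position)
n=22: L (sole option 21(W) is W)
n=23: W (go to 22, an L position)
n=24: L (options 8(W), 23(W) are all W)
n=25: W (go to 24, an L position)
n=26: L (sole option 25(W) is W)
n=27: W (go to 9, an L position)
Reading off the rows marked L gives the requested list; there are 13 such values of n.

0, 2, 4, 7, 9, 11, 13, 15, 17, 19, 22, 24, 26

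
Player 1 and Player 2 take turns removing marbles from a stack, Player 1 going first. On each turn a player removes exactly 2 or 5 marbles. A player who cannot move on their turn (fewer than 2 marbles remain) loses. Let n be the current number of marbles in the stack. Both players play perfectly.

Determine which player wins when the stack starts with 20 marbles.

Player 1 wins.

Use the standard recursion: the mover loses at a terminal position; elsewhere, the mover wins exactly when some move hands the opponent an L position.
n=0: no move → L
n=1: no move → L
n=2: reaches L-position 0 → W
n=3: reaches L-position 1 → W
n=4: only reaches 2(W), which is W → L
n=5: reaches L-position 0 → W
n=6: reaches L-position 4 → W
n=7: only reaches 5(W), 2(W), all W → L
n=8: only reaches 6(W), 3(W), all W → L
n=9: reaches L-position 7 → W
n=10: reaches L-position 8 → W
n=11: only reaches 9(W), 6(W), all W → L
n=12: reaches L-position 7 → W
n=13: reaches L-position 11 → W
n=14: only reaches 12(W), 9(W), all W → L
n=15: only reaches 13(W), 10(W), all W → L
n=16: reaches L-position 14 → W
n=17: reaches L-position 15 → W
n=18: only reaches 16(W), 13(W), all W → L
n=19: reaches L-position 14 → W
n=20: reaches L-position 18 → W
The starting position 20 is W: Player 1 should remove 2, leaving 18, handing over an L position.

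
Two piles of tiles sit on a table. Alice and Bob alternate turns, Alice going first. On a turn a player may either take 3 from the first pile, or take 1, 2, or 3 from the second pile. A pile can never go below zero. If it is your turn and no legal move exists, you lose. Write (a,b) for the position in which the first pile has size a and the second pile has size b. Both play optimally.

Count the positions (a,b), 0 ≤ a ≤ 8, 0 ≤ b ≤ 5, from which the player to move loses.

18

Build the W/L table. Terminal = L. A non-terminal position is W if it has a move to some L; otherwise it is L.
Every move lowers a or b (never raises either), so fill the grid row by row in increasing a, and left to right within a row: each cell's successors are then already labelled.
      b=0  b=1  b=2  b=3  b=4  b=5
a=0:    L    W    W    W    L    W
a=1:    L    W    W    W    L    W
a=2:    L    W    W    W    L    W
a=3:    W    L    W    W    W    L
a=4:    W    L    W    W    W    L
a=5:    W    L    W    W    W    L
a=6:    L    W    W    W    L    W
a=7:    L    W    W    W    L    W
a=8:    L    W    W    W    L    W
Cells with no legal move (terminal, hence L): (0,0), (1,0), (2,0).
The remaining L cells, each justified by listing all of its moves:
(0,4): →(0,3)(W), (0,2)(W), (0,1)(W) — all W, so L
(1,4): →(1,3)(W), (1,2)(W), (1,1)(W) — all W, so L
(2,4): →(2,3)(W), (2,2)(W), (2,1)(W) — all W, so L
(3,1): →(0,1)(W), (3,0)(W) — all W, so L
(3,5): →(0,5)(W), (3,4)(W), (3,3)(W), (3,2)(W) — all W, so L
(4,1): →(1,1)(W), (4,0)(W) — all W, so L
(4,5): →(1,5)(W), (4,4)(W), (4,3)(W), (4,2)(W) — all W, so L
(5,1): →(2,1)(W), (5,0)(W) — all W, so L
(5,5): →(2,5)(W), (5,4)(W), (5,3)(W), (5,2)(W) — all W, so L
(6,0): →(3,0)(W) only, which is W, so L
(6,4): →(3,4)(W), (6,3)(W), (6,2)(W), (6,1)(W) — all W, so L
(7,0): →(4,0)(W) only, which is W, so L
(7,4): →(4,4)(W), (7,3)(W), (7,2)(W), (7,1)(W) — all W, so L
(8,0): →(5,0)(W) only, which is W, so L
(8,4): →(5,4)(W), (8,3)(W), (8,2)(W), (8,1)(W) — all W, so L
Every other cell has at least one move into one of the L cells above, so it is W.
L cells per row: a=0: 2, a=1: 2, a=2: 2, a=3: 2, a=4: 2, a=5: 2, a=6: 2, a=7: 2, a=8: 2; total 18.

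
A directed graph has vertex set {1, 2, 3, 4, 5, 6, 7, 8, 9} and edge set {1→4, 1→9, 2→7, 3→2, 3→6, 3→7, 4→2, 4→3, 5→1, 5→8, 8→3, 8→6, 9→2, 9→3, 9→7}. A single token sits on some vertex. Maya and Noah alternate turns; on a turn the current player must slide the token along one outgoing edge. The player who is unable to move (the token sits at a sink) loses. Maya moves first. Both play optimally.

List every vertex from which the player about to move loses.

Label each position W (a win for the player to move) or L (a loss). A position with no legal move is L; any other position is W exactly when some move reaches an L, and L when every move reaches a W.
Every edge goes from a vertex to one that appears earlier in the order 6, 7, 2, 3, 4, 9, 8, 1, 5, so processing vertices in that order labels each vertex after all of its successors.
6: no outgoing edge → L
7: no outgoing edge → L
2: can move to 7, which is L ⇒ W
3: can move to 7, which is L ⇒ W
4: moves to 3(W), 2(W); every one is W ⇒ L
9: can move to 7, which is L ⇒ W
8: can move to 6, which is L ⇒ W
1: can move to 4, which is L ⇒ W
5: moves to 1(W), 8(W); every one is W ⇒ L
The losing starting vertices are exactly the entries labelled L in this table (4 of them).

4, 5, 6, 7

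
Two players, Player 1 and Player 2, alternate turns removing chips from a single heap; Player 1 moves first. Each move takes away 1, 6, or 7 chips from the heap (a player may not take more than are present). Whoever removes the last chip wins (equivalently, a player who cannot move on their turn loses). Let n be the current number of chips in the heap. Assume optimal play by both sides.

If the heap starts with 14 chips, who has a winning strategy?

Use the standard recursion: the mover loses at a terminal position; elsewhere, the mover wins exactly when some move hands the opponent an L position.
n=0: no move → L
n=1: W (go to 0, an L position)
n=2: L (sole option 1(W) is W)
n=3: W (go to 2, an L position)
n=4: L (sole option 3(W) is W)
n=5: W (go to 4, an L position)
n=6: W (go to 0, an L position)
n=7: W (go to 0, an L position)
n=8: W (go to 2, an L position)
n=9: W (go to 2, an L position)
n=10: W (go to 4, an L position)
n=11: W (go to 4, an L position)
n=12: L (options 11(W), 6(W), 5(W) are all W)
n=13: W (go to 12, an L position)
n=14: L (options 13(W), 8(W), 7(W) are all W)
Every move from 14 reaches a W position, so the mover loses.

Player 2 wins.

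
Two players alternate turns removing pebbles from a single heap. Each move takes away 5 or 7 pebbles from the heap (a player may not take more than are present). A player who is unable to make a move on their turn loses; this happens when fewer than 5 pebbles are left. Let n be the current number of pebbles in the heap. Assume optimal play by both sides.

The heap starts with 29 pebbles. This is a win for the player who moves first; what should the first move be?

Compute win/loss labels from the base case upward. A position with no move is L. Any other position is W if it can reach an L in one move, else L.
n=0: no move → L
n=1: no move → L
n=2: no move → L
n=3: no move → L
n=4: no move → L
n=5: →0(L), so W
n=6: →1(L), so W
n=7: →2(L), so W
n=8: →3(L), so W
n=9: →4(L), so W
n=10: →3(L), so W
n=11: →4(L), so W
n=12: →7(W), 5(W) — all W, so L
n=13: →8(W), 6(W) — all W, so L
n=14: →9(W), 7(W) — all W, so L
n=15: →10(W), 8(W) — all W, so L
n=16: →11(W), 9(W) — all W, so L
n=17: →12(L), so W
n=18: →13(L), so W
n=19: →14(L), so W
n=20: →15(L), so W
n=21: →16(L), so W
n=22: →15(L), so W
n=23: →16(L), so W
n=24: →19(W), 17(W) — all W, so L
n=25: →20(W), 18(W) — all W, so L
n=26: →21(W), 19(W) — all W, so L
n=27: →22(W), 20(W) — all W, so L
n=28: →23(W), 21(W) — all W, so L
n=29: →24(L), so W
From 29, the L positions reachable in one move are: 24.

Remove 5, leaving 24.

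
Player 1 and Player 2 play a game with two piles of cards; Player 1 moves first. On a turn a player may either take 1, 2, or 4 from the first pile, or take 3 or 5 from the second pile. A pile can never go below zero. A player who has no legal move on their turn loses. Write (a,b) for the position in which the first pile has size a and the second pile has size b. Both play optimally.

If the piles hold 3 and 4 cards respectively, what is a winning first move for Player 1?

Compute win/loss labels from the base case upward. A position with no move is L. Any other position is W if it can reach an L in one move, else L.
No move ever increases a pile, so every position that can arise here has a ≤ 3 and b ≤ 4; it is enough to label the cells with 0 ≤ a ≤ 3 and 0 ≤ b ≤ 4.
Every move lowers a or b (never raises either), so fill the grid row by row in increasing a, and left to right within a row: each cell's successors are then already labelled.
      b=0  b=1  b=2  b=3  b=4
a=0:    L    L    L    W    W
a=1:    W    W    W    L    L
a=2:    W    W    W    W    W
a=3:    L    L    L    W    W
Cells with no legal move (terminal, hence L): (0,0), (0,1), (0,2).
The remaining L cells, each justified by listing all of its moves:
(1,3): moves to (0,3)(W), (1,0)(W); every one is W ⇒ L
(1,4): moves to (0,4)(W), (1,1)(W); every one is W ⇒ L
(3,0): moves to (2,0)(W), (1,0)(W); every one is W ⇒ L
(3,1): moves to (2,1)(W), (1,1)(W); every one is W ⇒ L
(3,2): moves to (2,2)(W), (1,2)(W); every one is W ⇒ L
Every other cell has at least one move into one of the L cells above, so it is W.
From (3,4), the L positions reachable in one move are: (1,4), (3,1). Any move reaching one of these is winning.

Move to (1,4).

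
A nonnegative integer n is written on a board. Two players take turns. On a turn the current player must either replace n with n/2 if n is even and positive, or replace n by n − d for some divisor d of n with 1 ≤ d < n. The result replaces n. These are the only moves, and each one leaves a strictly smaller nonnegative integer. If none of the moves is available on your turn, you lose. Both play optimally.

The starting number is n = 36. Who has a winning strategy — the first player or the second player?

Classify positions by backward induction: terminal positions (no move available) are L. From any other position, the mover wins iff some move reaches an L.
n=0: no move → L
n=1: no move → L
n=2: →1(L), so W
n=3: →2(W) only, which is W, so L
n=4: →3(L), so W
n=5: →4(W) only, which is W, so L
n=6: →3(L), so W
n=7: →6(W) only, which is W, so L
n=8: →7(L), so W
n=9: →6(W), 8(W) — all W, so L
n=10: →5(L), so W
n=11: →10(W) only, which is W, so L
n=12: →9(L), so W
n=13: →12(W) only, which is W, so L
n=14: →7(L), so W
n=15: →10(W), 12(W), 14(W) — all W, so L
n=16: →15(L), so W
n=17: →16(W) only, which is W, so L
n=18: →9(L), so W
n=19: →18(W) only, which is W, so L
n=20: →15(L), so W
n=21: →14(W), 18(W), 20(W) — all W, so L
n=22: →11(L), so W
n=23: →22(W) only, which is W, so L
n=24: →21(L), so W
n=25: →20(W), 24(W) — all W, so L
n=26: →13(L), so W
n=27: →18(W), 24(W), 26(W) — all W, so L
n=28: →21(L), so W
n=29: →28(W) only, which is W, so L
n=30: →15(L), so W
n=31: →30(W) only, which is W, so L
n=32: →31(L), so W
n=33: →22(W), 30(W), 32(W) — all W, so L
n=34: →17(L), so W
n=35: →28(W), 30(W), 34(W) — all W, so L
n=36: →27(L), so W
From 36 the player to move can move to 27, reaching an L position.

The first player wins.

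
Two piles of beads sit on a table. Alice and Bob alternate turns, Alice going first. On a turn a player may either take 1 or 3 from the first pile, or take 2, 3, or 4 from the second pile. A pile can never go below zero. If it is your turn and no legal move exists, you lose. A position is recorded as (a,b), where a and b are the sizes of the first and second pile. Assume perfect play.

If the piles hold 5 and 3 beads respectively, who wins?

Label each position W (a win for the player to move) or L (a loss). A position with no legal move is L; any other position is W exactly when some move reaches an L, and L when every move reaches a W.
No move ever increases a pile, so every position that can arise here has a ≤ 5 and b ≤ 3; it is enough to label the cells with 0 ≤ a ≤ 5 and 0 ≤ b ≤ 3.
Every move lowers a or b (never raises either), so fill the grid row by row in increasing a, and left to right within a row: each cell's successors are then already labelled.
      b=0  b=1  b=2  b=3
a=0:    L    L    W    W
a=1:    W    W    L    L
a=2:    L    L    W    W
a=3:    W    W    L    L
a=4:    L    L    W    W
a=5:    W    W    L    L
Cells with no legal move (terminal, hence L): (0,0), (0,1).
The remaining L cells, each justified by listing all of its moves:
(1,2): moves to (0,2)(W), (1,0)(W); every one is W ⇒ L
(1,3): moves to (0,3)(W), (1,1)(W), (1,0)(W); every one is W ⇒ L
(2,0): the only move is to (1,0)(W), a W ⇒ L
(2,1): the only move is to (1,1)(W), a W ⇒ L
(3,2): moves to (2,2)(W), (0,2)(W), (3,0)(W); every one is W ⇒ L
(3,3): moves to (2,3)(W), (0,3)(W), (3,1)(W), (3,0)(W); every one is W ⇒ L
(4,0): moves to (3,0)(W), (1,0)(W); every one is W ⇒ L
(4,1): moves to (3,1)(W), (1,1)(W); every one is W ⇒ L
(5,2): moves to (4,2)(W), (2,2)(W), (5,0)(W); every one is W ⇒ L
(5,3): moves to (4,3)(W), (2,3)(W), (5,1)(W), (5,0)(W); every one is W ⇒ L
Every other cell has at least one move into one of the L cells above, so it is W.
Every move from (5,3) reaches a W position, so the mover loses.

Bob wins.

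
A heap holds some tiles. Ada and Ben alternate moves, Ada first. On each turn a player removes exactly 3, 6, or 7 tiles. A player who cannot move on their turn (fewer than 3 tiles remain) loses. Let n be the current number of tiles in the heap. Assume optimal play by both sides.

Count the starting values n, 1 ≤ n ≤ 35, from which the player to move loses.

Classify positions by backward induction: terminal positions (no move available) are L. From any other position, the mover wins iff some move reaches an L.
n=0: no move → L
n=1: no move → L
n=2: no move → L
n=3: →0(L), so W
n=4: →1(L), so W
n=5: →2(L), so W
n=6: →0(L), so W
n=7: →1(L), so W
n=8: →2(L), so W
n=9: →2(L), so W
n=10: →7(W), 4(W), 3(W) — all W, so L
n=11: →8(W), 5(W), 4(W) — all W, so L
n=12: →9(W), 6(W), 5(W) — all W, so L
n=13: →10(L), so W
n=14: →11(L), so W
n=15: →12(L), so W
n=16: →10(L), so W
n=17: →11(L), so W
n=18: →12(L), so W
n=19: →12(L), so W
n=20: →17(W), 14(W), 13(W) — all W, so L
n=21: →18(W), 15(W), 14(W) — all W, so L
n=22: →19(W), 16(W), 15(W) — all W, so L
n=23: →20(L), so W
n=24: →21(L), so W
n=25: →22(L), so W
n=26: →20(L), so W
n=27: →21(L), so W
n=28: →22(L), so W
n=29: →22(L), so W
n=30: →27(W), 24(W), 23(W) — all W, so L
n=31: →28(W), 25(W), 24(W) — all W, so L
n=32: →29(W), 26(W), 25(W) — all W, so L
n=33: →30(L), so W
n=34: →31(L), so W
n=35: →32(L), so W
L entries with 1 ≤ n ≤ 35 (n=0 is outside the asked range and is not counted): n = 1, 2, 10, 11, 12, 20, 21, 22, 30, 31, 32; that makes 11.

11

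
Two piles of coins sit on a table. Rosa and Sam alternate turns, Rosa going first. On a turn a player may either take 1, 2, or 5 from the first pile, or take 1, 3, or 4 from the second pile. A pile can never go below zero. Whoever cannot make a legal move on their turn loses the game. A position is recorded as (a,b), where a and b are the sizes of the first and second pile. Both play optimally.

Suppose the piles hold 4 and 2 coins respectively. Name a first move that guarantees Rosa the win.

Label each position W (a win for the player to move) or L (a loss). A position with no legal move is L; any other position is W exactly when some move reaches an L, and L when every move reaches a W.
No move ever increases a pile, so every position that can arise here has a ≤ 4 and b ≤ 2; it is enough to label the cells with 0 ≤ a ≤ 4 and 0 ≤ b ≤ 2.
Every move lowers a or b (never raises either), so fill the grid row by row in increasing a, and left to right within a row: each cell's successors are then already labelled.
      b=0  b=1  b=2
a=0:    L    W    L
a=1:    W    L    W
a=2:    W    W    W
a=3:    L    W    L
a=4:    W    L    W
Cells with no legal move (terminal, hence L): (0,0).
The remaining L cells, each justified by listing all of its moves:
(0,2): only reaches (0,1)(W), which is W → L
(1,1): only reaches (0,1)(W), (1,0)(W), all W → L
(3,0): only reaches (2,0)(W), (1,0)(W), all W → L
(3,2): only reaches (2,2)(W), (1,2)(W), (3,1)(W), all W → L
(4,1): only reaches (3,1)(W), (2,1)(W), (4,0)(W), all W → L
Every other cell has at least one move into one of the L cells above, so it is W.
From (4,2), the L positions reachable in one move are: (3,2), (4,1). Any move reaching one of these is winning.

Move to (3,2).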